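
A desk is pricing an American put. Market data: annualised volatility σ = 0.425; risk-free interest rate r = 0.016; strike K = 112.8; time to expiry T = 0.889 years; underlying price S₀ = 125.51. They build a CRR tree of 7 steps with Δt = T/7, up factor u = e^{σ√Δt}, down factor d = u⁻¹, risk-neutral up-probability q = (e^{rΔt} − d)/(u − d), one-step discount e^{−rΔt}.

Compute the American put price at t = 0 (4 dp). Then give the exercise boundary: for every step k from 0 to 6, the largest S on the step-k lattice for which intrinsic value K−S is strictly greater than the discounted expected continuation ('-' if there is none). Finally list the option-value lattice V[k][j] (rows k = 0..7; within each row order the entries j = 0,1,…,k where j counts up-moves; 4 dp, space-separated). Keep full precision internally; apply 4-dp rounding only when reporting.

price = 12.6594
boundary = - - - - 68.4809 79.6795 92.7095
tree:
12.6594
18.2045 6.4336
25.4336 10.0955 2.3138
34.3043 15.4963 4.0219 0.3891
44.3191 23.1097 6.9401 0.7340 0.0000
53.9438 33.1205 11.8712 1.3849 0.0000 0.0000
62.2157 44.3191 20.0905 2.6130 0.0000 0.0000 0.0000
69.3251 53.9438 33.1205 4.9299 0.0000 0.0000 0.0000 0.0000

params: Δt=0.12700 u=1.16353 d=0.85945 q=0.46890 e^(-rΔt)=0.99797
t_7 payoffs: 69.3251 53.9438 33.1205 4.9299 0.0000 0.0000 0.0000 0.0000
t_6: node(6,0) S=50.5843 payoff=62.2157 vs cont=61.9868 → 62.2157 [stop]  node(6,1) S=68.4809 payoff=44.3191 vs cont=44.0901 → 44.3191 [stop]  node(6,2) S=92.7095 payoff=20.0905 vs cont=19.8616 → 20.0905 [stop]  node(6,3) S=125.5100 payoff=0.0000 vs cont=2.6130 → 2.6130 [wait]  node(6,4) S=169.9154 payoff=0.0000 vs cont=0.0000 → 0.0000 [wait]  node(6,5) S=230.0313 payoff=0.0000 vs cont=0.0000 → 0.0000 [wait]  node(6,6) S=311.4163 payoff=0.0000 vs cont=0.0000 → 0.0000 [wait]  ⇒ S*(6)=92.7095
t_5: node(5,0) S=58.8562 payoff=53.9438 vs cont=53.7148 → 53.9438 [stop]  node(5,1) S=79.6795 payoff=33.1205 vs cont=32.8915 → 33.1205 [stop]  node(5,2) S=107.8701 payoff=4.9299 vs cont=11.8712 → 11.8712 [wait]  node(5,3) S=146.0345 payoff=0.0000 vs cont=1.3849 → 1.3849 [wait]  node(5,4) S=197.7014 payoff=0.0000 vs cont=0.0000 → 0.0000 [wait]  node(5,5) S=267.6481 payoff=0.0000 vs cont=0.0000 → 0.0000 [wait]  ⇒ S*(5)=79.6795
t_4: node(4,0) S=68.4809 payoff=44.3191 vs cont=44.0901 → 44.3191 [stop]  node(4,1) S=92.7095 payoff=20.0905 vs cont=23.1097 → 23.1097 [wait]  node(4,2) S=125.5100 payoff=0.0000 vs cont=6.9401 → 6.9401 [wait]  node(4,3) S=169.9154 payoff=0.0000 vs cont=0.7340 → 0.7340 [wait]  node(4,4) S=230.0313 payoff=0.0000 vs cont=0.0000 → 0.0000 [wait]  ⇒ S*(4)=68.4809
t_3: node(3,0) S=79.6795 payoff=33.1205 vs cont=34.3043 → 34.3043 [wait]  node(3,1) S=107.8701 payoff=4.9299 vs cont=15.4963 → 15.4963 [wait]  node(3,2) S=146.0345 payoff=0.0000 vs cont=4.0219 → 4.0219 [wait]  node(3,3) S=197.7014 payoff=0.0000 vs cont=0.3891 → 0.3891 [wait]  ⇒ S*(3)=-
t_2: node(2,0) S=92.7095 payoff=20.0905 vs cont=25.4336 → 25.4336 [wait]  node(2,1) S=125.5100 payoff=0.0000 vs cont=10.0955 → 10.0955 [wait]  node(2,2) S=169.9154 payoff=0.0000 vs cont=2.3138 → 2.3138 [wait]  ⇒ S*(2)=-
t_1: node(1,0) S=107.8701 payoff=4.9299 vs cont=18.2045 → 18.2045 [wait]  node(1,1) S=146.0345 payoff=0.0000 vs cont=6.4336 → 6.4336 [wait]  ⇒ S*(1)=-
t_0: node(0,0) S=125.5100 payoff=0.0000 vs cont=12.6594 → 12.6594 [wait]  ⇒ S*(0)=-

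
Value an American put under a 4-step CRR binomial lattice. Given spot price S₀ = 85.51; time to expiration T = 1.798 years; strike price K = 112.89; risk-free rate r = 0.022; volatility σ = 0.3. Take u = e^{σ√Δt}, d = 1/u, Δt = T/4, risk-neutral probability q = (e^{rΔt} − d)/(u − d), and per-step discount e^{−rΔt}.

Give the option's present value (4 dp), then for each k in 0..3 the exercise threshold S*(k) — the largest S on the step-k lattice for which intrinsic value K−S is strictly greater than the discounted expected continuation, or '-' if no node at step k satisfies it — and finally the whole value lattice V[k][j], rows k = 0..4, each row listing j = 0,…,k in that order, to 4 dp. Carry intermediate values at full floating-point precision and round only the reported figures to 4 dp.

Δt=0.44950  u=1.22279  d=0.81780  q=0.47442  discount=0.99016
step 4 (expiry): payoffs max(K−S,0) = 74.6418 55.7008 27.3800 0.0000 0.0000
step 3: (k=3,j=0): S=46.7695, (K−S)⁺=66.1205, hold=65.0097 ⇒ V=66.1205 exercise | (k=3,j=1): S=69.9303, (K−S)⁺=42.9597, hold=41.8488 ⇒ V=42.9597 exercise | (k=3,j=2): S=104.5607, (K−S)⁺=8.3293, hold=14.2487 ⇒ V=14.2487 continue | (k=3,j=3): S=156.3405, (K−S)⁺=0.0000, hold=0.0000 ⇒ V=0.0000 continue  boundary S*=69.9303
step 2: (k=2,j=0): S=57.1892, (K−S)⁺=55.7008, hold=54.5900 ⇒ V=55.7008 exercise | (k=2,j=1): S=85.5100, (K−S)⁺=27.3800, hold=29.0498 ⇒ V=29.0498 continue | (k=2,j=2): S=127.8557, (K−S)⁺=0.0000, hold=7.4151 ⇒ V=7.4151 continue  boundary S*=57.1892
step 1: (k=1,j=0): S=69.9303, (K−S)⁺=42.9597, hold=42.6332 ⇒ V=42.9597 exercise | (k=1,j=1): S=104.5607, (K−S)⁺=8.3293, hold=18.6009 ⇒ V=18.6009 continue  boundary S*=69.9303
step 0: (k=0,j=0): S=85.5100, (K−S)⁺=27.3800, hold=31.0943 ⇒ V=31.0943 continue  boundary S*=-

price = 31.0943
boundary = - 69.9303 57.1892 69.9303
tree:
31.0943
42.9597 18.6009
55.7008 29.0498 7.4151
66.1205 42.9597 14.2487 0.0000
74.6418 55.7008 27.3800 0.0000 0.0000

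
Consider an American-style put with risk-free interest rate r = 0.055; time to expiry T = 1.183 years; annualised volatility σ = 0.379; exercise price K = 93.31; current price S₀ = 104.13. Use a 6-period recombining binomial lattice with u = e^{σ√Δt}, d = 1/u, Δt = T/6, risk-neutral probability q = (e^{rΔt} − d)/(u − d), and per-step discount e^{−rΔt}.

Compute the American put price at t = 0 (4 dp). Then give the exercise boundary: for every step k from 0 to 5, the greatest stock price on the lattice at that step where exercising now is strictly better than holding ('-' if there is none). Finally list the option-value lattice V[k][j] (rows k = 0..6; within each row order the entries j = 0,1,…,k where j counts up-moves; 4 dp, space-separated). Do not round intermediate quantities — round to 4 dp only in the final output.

params: Δt=0.19717 u=1.18328 d=0.84511 q=0.49027 e^(-rΔt)=0.98921
t_6 payoffs: 55.3738 40.1937 18.9393 0.0000 0.0000 0.0000 0.0000
t_5: node(5,0) S=44.8891 payoff=48.4209 vs cont=47.4145 → 48.4209 [stop]  node(5,1) S=62.8514 payoff=30.4586 vs cont=29.4522 → 30.4586 [stop]  node(5,2) S=88.0013 payoff=5.3087 vs cont=9.5498 → 9.5498 [wait]  node(5,3) S=123.2148 payoff=0.0000 vs cont=0.0000 → 0.0000 [wait]  node(5,4) S=172.5190 payoff=0.0000 vs cont=0.0000 → 0.0000 [wait]  node(5,5) S=241.5522 payoff=0.0000 vs cont=0.0000 → 0.0000 [wait]  ⇒ S*(5)=62.8514
t_4: node(4,0) S=53.1163 payoff=40.1937 vs cont=39.1873 → 40.1937 [stop]  node(4,1) S=74.3707 payoff=18.9393 vs cont=19.9898 → 19.9898 [wait]  node(4,2) S=104.1300 payoff=0.0000 vs cont=4.8154 → 4.8154 [wait]  node(4,3) S=145.7974 payoff=0.0000 vs cont=0.0000 → 0.0000 [wait]  node(4,4) S=204.1380 payoff=0.0000 vs cont=0.0000 → 0.0000 [wait]  ⇒ S*(4)=53.1163
t_3: node(3,0) S=62.8514 payoff=30.4586 vs cont=29.9617 → 30.4586 [stop]  node(3,1) S=88.0013 payoff=5.3087 vs cont=12.4149 → 12.4149 [wait]  node(3,2) S=123.2148 payoff=0.0000 vs cont=2.4281 → 2.4281 [wait]  node(3,3) S=172.5190 payoff=0.0000 vs cont=0.0000 → 0.0000 [wait]  ⇒ S*(3)=62.8514
t_2: node(2,0) S=74.3707 payoff=18.9393 vs cont=21.3792 → 21.3792 [wait]  node(2,1) S=104.1300 payoff=0.0000 vs cont=7.4376 → 7.4376 [wait]  node(2,2) S=145.7974 payoff=0.0000 vs cont=1.2243 → 1.2243 [wait]  ⇒ S*(2)=-
t_1: node(1,0) S=88.0013 payoff=5.3087 vs cont=14.3872 → 14.3872 [wait]  node(1,1) S=123.2148 payoff=0.0000 vs cont=4.3440 → 4.3440 [wait]  ⇒ S*(1)=-
t_0: node(0,0) S=104.1300 payoff=0.0000 vs cont=9.3613 → 9.3613 [wait]  ⇒ S*(0)=-

price = 9.3613
boundary = - - - 62.8514 53.1163 62.8514
tree:
9.3613
14.3872 4.3440
21.3792 7.4376 1.2243
30.4586 12.4149 2.4281 0.0000
40.1937 19.9898 4.8154 0.0000 0.0000
48.4209 30.4586 9.5498 0.0000 0.0000 0.0000
55.3738 40.1937 18.9393 0.0000 0.0000 0.0000 0.0000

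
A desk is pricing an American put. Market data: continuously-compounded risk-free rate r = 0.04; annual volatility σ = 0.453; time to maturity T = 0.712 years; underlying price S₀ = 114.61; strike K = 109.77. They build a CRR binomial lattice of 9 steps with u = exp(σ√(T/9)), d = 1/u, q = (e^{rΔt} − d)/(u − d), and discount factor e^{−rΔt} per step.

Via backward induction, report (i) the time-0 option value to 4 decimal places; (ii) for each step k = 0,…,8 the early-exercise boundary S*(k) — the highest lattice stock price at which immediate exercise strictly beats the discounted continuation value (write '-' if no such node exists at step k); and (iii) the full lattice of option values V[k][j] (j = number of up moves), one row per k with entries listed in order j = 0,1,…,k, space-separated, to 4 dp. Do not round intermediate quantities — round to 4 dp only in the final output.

Δt=0.07911, u=1.13589, d=0.88037, q=0.48059, disc=e^(-rΔt)=0.99684
k=9 terminal: V=max(K-S,0) → 73.3612 62.7940 49.1597 31.5682 8.8709 0.0000 0.0000 0.0000 0.0000 0.0000
k=8: j=0 S=41.3562 intr=68.4138 cont=68.0669 V=68.4138[EX]; j=1 S=53.3595 intr=56.4105 cont=56.0637 V=56.4105[EX]; j=2 S=68.8465 intr=40.9235 cont=40.5767 V=40.9235[EX]; j=3 S=88.8285 intr=20.9415 cont=20.5947 V=20.9415[EX]; j=4 S=114.6100 intr=0.0000 cont=4.5930 V=4.5930[hold]; j=5 S=147.8744 intr=0.0000 cont=0.0000 V=0.0000[hold]; j=6 S=190.7933 intr=0.0000 cont=0.0000 V=0.0000[hold]; j=7 S=246.1691 intr=0.0000 cont=0.0000 V=0.0000[hold]; j=8 S=317.6171 intr=0.0000 cont=0.0000 V=0.0000[hold]  S*(8)=88.8285
k=7: j=0 S=46.9760 intr=62.7940 cont=62.4472 V=62.7940[EX]; j=1 S=60.6103 intr=49.1597 cont=48.8129 V=49.1597[EX]; j=2 S=78.2018 intr=31.5682 cont=31.2213 V=31.5682[EX]; j=3 S=100.8991 intr=8.8709 cont=13.0432 V=13.0432[hold]; j=4 S=130.1840 intr=0.0000 cont=2.3781 V=2.3781[hold]; j=5 S=167.9686 intr=0.0000 cont=0.0000 V=0.0000[hold]; j=6 S=216.7197 intr=0.0000 cont=0.0000 V=0.0000[hold]; j=7 S=279.6203 intr=0.0000 cont=0.0000 V=0.0000[hold]  S*(7)=78.2018
k=6: j=0 S=53.3595 intr=56.4105 cont=56.0637 V=56.4105[EX]; j=1 S=68.8465 intr=40.9235 cont=40.5767 V=40.9235[EX]; j=2 S=88.8285 intr=20.9415 cont=22.5936 V=22.5936[hold]; j=3 S=114.6100 intr=0.0000 cont=7.8926 V=7.8926[hold]; j=4 S=147.8744 intr=0.0000 cont=1.2313 V=1.2313[hold]; j=5 S=190.7933 intr=0.0000 cont=0.0000 V=0.0000[hold]; j=6 S=246.1691 intr=0.0000 cont=0.0000 V=0.0000[hold]  S*(6)=68.8465
k=5: j=0 S=60.6103 intr=49.1597 cont=48.8129 V=49.1597[EX]; j=1 S=78.2018 intr=31.5682 cont=32.0128 V=32.0128[hold]; j=2 S=100.8991 intr=8.8709 cont=15.4793 V=15.4793[hold]; j=3 S=130.1840 intr=0.0000 cont=4.6764 V=4.6764[hold]; j=4 S=167.9686 intr=0.0000 cont=0.6375 V=0.6375[hold]; j=5 S=216.7197 intr=0.0000 cont=0.0000 V=0.0000[hold]  S*(5)=60.6103
k=4: j=0 S=68.8465 intr=40.9235 cont=40.7897 V=40.9235[EX]; j=1 S=88.8285 intr=20.9415 cont=23.9909 V=23.9909[hold]; j=2 S=114.6100 intr=0.0000 cont=10.2550 V=10.2550[hold]; j=3 S=147.8744 intr=0.0000 cont=2.7267 V=2.7267[hold]; j=4 S=190.7933 intr=0.0000 cont=0.3301 V=0.3301[hold]  S*(4)=68.8465
k=3: j=0 S=78.2018 intr=31.5682 cont=32.6822 V=32.6822[hold]; j=1 S=100.8991 intr=8.8709 cont=17.3346 V=17.3346[hold]; j=2 S=130.1840 intr=0.0000 cont=6.6160 V=6.6160[hold]; j=3 S=167.9686 intr=0.0000 cont=1.5699 V=1.5699[hold]  S*(3)=-
k=2: j=0 S=88.8285 intr=20.9415 cont=25.2263 V=25.2263[hold]; j=1 S=114.6100 intr=0.0000 cont=12.1448 V=12.1448[hold]; j=2 S=147.8744 intr=0.0000 cont=4.1776 V=4.1776[hold]  S*(2)=-
k=1: j=0 S=100.8991 intr=8.8709 cont=18.8796 V=18.8796[hold]; j=1 S=130.1840 intr=0.0000 cont=8.2896 V=8.2896[hold]  S*(1)=-
k=0: j=0 S=114.6100 intr=0.0000 cont=13.7465 V=13.7465[hold]  S*(0)=-

price = 13.7465
boundary = - - - - 68.8465 60.6103 68.8465 78.2018 88.8285
tree:
13.7465
18.8796 8.2896
25.2263 12.1448 4.1776
32.6822 17.3346 6.6160 1.5699
40.9235 23.9909 10.2550 2.7267 0.3301
49.1597 32.0128 15.4793 4.6764 0.6375 0.0000
56.4105 40.9235 22.5936 7.8926 1.2313 0.0000 0.0000
62.7940 49.1597 31.5682 13.0432 2.3781 0.0000 0.0000 0.0000
68.4138 56.4105 40.9235 20.9415 4.5930 0.0000 0.0000 0.0000 0.0000
73.3612 62.7940 49.1597 31.5682 8.8709 0.0000 0.0000 0.0000 0.0000 0.0000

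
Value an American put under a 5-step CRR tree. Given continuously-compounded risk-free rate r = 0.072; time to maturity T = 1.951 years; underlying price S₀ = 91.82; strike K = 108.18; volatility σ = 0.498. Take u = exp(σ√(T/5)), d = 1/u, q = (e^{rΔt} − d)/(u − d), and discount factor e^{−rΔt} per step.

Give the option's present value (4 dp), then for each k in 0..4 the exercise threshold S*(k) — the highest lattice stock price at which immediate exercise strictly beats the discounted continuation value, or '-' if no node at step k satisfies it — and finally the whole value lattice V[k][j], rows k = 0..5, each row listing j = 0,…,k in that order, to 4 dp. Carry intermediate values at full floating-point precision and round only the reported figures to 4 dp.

Δt=0.39020  u=1.36490  d=0.73265  q=0.46792  discount=0.97230
step 5 (expiry): payoffs max(K−S,0) = 88.7964 72.0693 40.9076 0.0000 0.0000 0.0000
step 4: (k=4,j=0): S=26.4567, (K−S)⁺=81.7233, hold=78.7264 ⇒ V=81.7233 exercise | (k=4,j=1): S=49.2874, (K−S)⁺=58.8926, hold=55.8956 ⇒ V=58.8926 exercise | (k=4,j=2): S=91.8200, (K−S)⁺=16.3600, hold=21.1633 ⇒ V=21.1633 continue | (k=4,j=3): S=171.0561, (K−S)⁺=0.0000, hold=0.0000 ⇒ V=0.0000 continue | (k=4,j=4): S=318.6689, (K−S)⁺=0.0000, hold=0.0000 ⇒ V=0.0000 continue  boundary S*=49.2874
step 3: (k=3,j=0): S=36.1107, (K−S)⁺=72.0693, hold=69.0724 ⇒ V=72.0693 exercise | (k=3,j=1): S=67.2724, (K−S)⁺=40.9076, hold=40.0959 ⇒ V=40.9076 exercise | (k=3,j=2): S=125.3251, (K−S)⁺=0.0000, hold=10.9487 ⇒ V=10.9487 continue | (k=3,j=3): S=233.4743, (K−S)⁺=0.0000, hold=0.0000 ⇒ V=0.0000 continue  boundary S*=67.2724
step 2: (k=2,j=0): S=49.2874, (K−S)⁺=58.8926, hold=55.8956 ⇒ V=58.8926 exercise | (k=2,j=1): S=91.8200, (K−S)⁺=16.3600, hold=26.1444 ⇒ V=26.1444 continue | (k=2,j=2): S=171.0561, (K−S)⁺=0.0000, hold=5.6642 ⇒ V=5.6642 continue  boundary S*=49.2874
step 1: (k=1,j=0): S=67.2724, (K−S)⁺=40.9076, hold=42.3621 ⇒ V=42.3621 continue | (k=1,j=1): S=125.3251, (K−S)⁺=0.0000, hold=16.1026 ⇒ V=16.1026 continue  boundary S*=-
step 0: (k=0,j=0): S=91.8200, (K−S)⁺=16.3600, hold=29.2417 ⇒ V=29.2417 continue  boundary S*=-

price = 29.2417
boundary = - - 49.2874 67.2724 49.2874
tree:
29.2417
42.3621 16.1026
58.8926 26.1444 5.6642
72.0693 40.9076 10.9487 0.0000
81.7233 58.8926 21.1633 0.0000 0.0000
88.7964 72.0693 40.9076 0.0000 0.0000 0.0000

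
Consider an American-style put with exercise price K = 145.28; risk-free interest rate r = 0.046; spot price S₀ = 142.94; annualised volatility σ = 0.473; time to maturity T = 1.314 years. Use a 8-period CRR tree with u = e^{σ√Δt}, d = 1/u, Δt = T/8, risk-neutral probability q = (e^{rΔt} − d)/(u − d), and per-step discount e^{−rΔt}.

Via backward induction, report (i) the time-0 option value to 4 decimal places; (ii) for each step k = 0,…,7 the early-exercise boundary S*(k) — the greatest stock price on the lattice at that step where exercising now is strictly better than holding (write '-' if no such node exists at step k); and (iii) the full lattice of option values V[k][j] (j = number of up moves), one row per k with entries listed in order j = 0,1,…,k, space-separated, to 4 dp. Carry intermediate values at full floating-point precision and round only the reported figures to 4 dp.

Δt=0.16425, u=1.21130, d=0.82556, q=0.47188, disc=e^(-rΔt)=0.99247
k=8 terminal: V=max(K-S,0) → 114.4387 100.0280 78.8838 47.8599 2.3400 0.0000 0.0000 0.0000 0.0000
k=7: j=0 S=37.3581 intr=107.9219 cont=106.8283 V=107.9219[EX]; j=1 S=54.8139 intr=90.4661 cont=89.3726 V=90.4661[EX]; j=2 S=80.4259 intr=64.8541 cont=63.7606 V=64.8541[EX]; j=3 S=118.0052 intr=27.2748 cont=26.1813 V=27.2748[EX]; j=4 S=173.1436 intr=0.0000 cont=1.2265 V=1.2265[hold]; j=5 S=254.0457 intr=0.0000 cont=0.0000 V=0.0000[hold]; j=6 S=372.7495 intr=0.0000 cont=0.0000 V=0.0000[hold]; j=7 S=546.9183 intr=0.0000 cont=0.0000 V=0.0000[hold]  S*(7)=118.0052
k=6: j=0 S=45.2520 intr=100.0280 cont=98.9345 V=100.0280[EX]; j=1 S=66.3962 intr=78.8838 cont=77.7903 V=78.8838[EX]; j=2 S=97.4201 intr=47.8599 cont=46.7664 V=47.8599[EX]; j=3 S=142.9400 intr=2.3400 cont=14.8703 V=14.8703[hold]; j=4 S=209.7293 intr=0.0000 cont=0.6429 V=0.6429[hold]; j=5 S=307.7262 intr=0.0000 cont=0.0000 V=0.0000[hold]; j=6 S=451.5125 intr=0.0000 cont=0.0000 V=0.0000[hold]  S*(6)=97.4201
k=5: j=0 S=54.8139 intr=90.4661 cont=89.3726 V=90.4661[EX]; j=1 S=80.4259 intr=64.8541 cont=63.7606 V=64.8541[EX]; j=2 S=118.0052 intr=27.2748 cont=32.0496 V=32.0496[hold]; j=3 S=173.1436 intr=0.0000 cont=8.0952 V=8.0952[hold]; j=4 S=254.0457 intr=0.0000 cont=0.3369 V=0.3369[hold]; j=5 S=372.7495 intr=0.0000 cont=0.0000 V=0.0000[hold]  S*(5)=80.4259
k=4: j=0 S=66.3962 intr=78.8838 cont=77.7903 V=78.8838[EX]; j=1 S=97.4201 intr=47.8599 cont=49.0026 V=49.0026[hold]; j=2 S=142.9400 intr=2.3400 cont=20.5898 V=20.5898[hold]; j=3 S=209.7293 intr=0.0000 cont=4.4008 V=4.4008[hold]; j=4 S=307.7262 intr=0.0000 cont=0.1766 V=0.1766[hold]  S*(4)=66.3962
k=3: j=0 S=80.4259 intr=64.8541 cont=64.2957 V=64.8541[EX]; j=1 S=118.0052 intr=27.2748 cont=35.3271 V=35.3271[hold]; j=2 S=173.1436 intr=0.0000 cont=12.8530 V=12.8530[hold]; j=3 S=254.0457 intr=0.0000 cont=2.3894 V=2.3894[hold]  S*(3)=80.4259
k=2: j=0 S=97.4201 intr=47.8599 cont=50.5376 V=50.5376[hold]; j=1 S=142.9400 intr=2.3400 cont=24.5359 V=24.5359[hold]; j=2 S=209.7293 intr=0.0000 cont=7.8558 V=7.8558[hold]  S*(2)=-
k=1: j=0 S=118.0052 intr=27.2748 cont=37.9798 V=37.9798[hold]; j=1 S=173.1436 intr=0.0000 cont=16.5394 V=16.5394[hold]  S*(1)=-
k=0: j=0 S=142.9400 intr=2.3400 cont=27.6527 V=27.6527[hold]  S*(0)=-

price = 27.6527
boundary = - - - 80.4259 66.3962 80.4259 97.4201 118.0052
tree:
27.6527
37.9798 16.5394
50.5376 24.5359 7.8558
64.8541 35.3271 12.8530 2.3894
78.8838 49.0026 20.5898 4.4008 0.1766
90.4661 64.8541 32.0496 8.0952 0.3369 0.0000
100.0280 78.8838 47.8599 14.8703 0.6429 0.0000 0.0000
107.9219 90.4661 64.8541 27.2748 1.2265 0.0000 0.0000 0.0000
114.4387 100.0280 78.8838 47.8599 2.3400 0.0000 0.0000 0.0000 0.0000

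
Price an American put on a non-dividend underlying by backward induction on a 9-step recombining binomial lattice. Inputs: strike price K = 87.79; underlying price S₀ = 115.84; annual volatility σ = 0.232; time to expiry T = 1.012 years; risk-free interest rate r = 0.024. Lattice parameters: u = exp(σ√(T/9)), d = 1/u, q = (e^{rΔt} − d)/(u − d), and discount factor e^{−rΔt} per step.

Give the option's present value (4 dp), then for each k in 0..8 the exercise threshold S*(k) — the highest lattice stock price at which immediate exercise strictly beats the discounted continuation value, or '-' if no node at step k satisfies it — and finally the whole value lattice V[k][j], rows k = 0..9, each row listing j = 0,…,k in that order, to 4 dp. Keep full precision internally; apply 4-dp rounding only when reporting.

Δt=0.11244, u=1.08090, d=0.92515, q=0.49791, disc=e^(-rΔt)=0.99730
k=9 terminal: V=max(K-S,0) → 30.2750 20.5923 9.2797 0.0000 0.0000 0.0000 0.0000 0.0000 0.0000 0.0000
k=8: j=0 S=62.1681 intr=25.6219 cont=25.3853 V=25.6219[EX]; j=1 S=72.6341 intr=15.1559 cont=14.9193 V=15.1559[EX]; j=2 S=84.8620 intr=2.9280 cont=4.6467 V=4.6467[hold]; j=3 S=99.1484 intr=0.0000 cont=0.0000 V=0.0000[hold]; j=4 S=115.8400 intr=0.0000 cont=0.0000 V=0.0000[hold]; j=5 S=135.3416 intr=0.0000 cont=0.0000 V=0.0000[hold]; j=6 S=158.1262 intr=0.0000 cont=0.0000 V=0.0000[hold]; j=7 S=184.7467 intr=0.0000 cont=0.0000 V=0.0000[hold]; j=8 S=215.8487 intr=0.0000 cont=0.0000 V=0.0000[hold]  S*(8)=72.6341
k=7: j=0 S=67.1977 intr=20.5923 cont=20.3558 V=20.5923[EX]; j=1 S=78.5103 intr=9.2797 cont=9.8965 V=9.8965[hold]; j=2 S=91.7275 intr=0.0000 cont=2.3267 V=2.3267[hold]; j=3 S=107.1697 intr=0.0000 cont=0.0000 V=0.0000[hold]; j=4 S=125.2117 intr=0.0000 cont=0.0000 V=0.0000[hold]; j=5 S=146.2910 intr=0.0000 cont=0.0000 V=0.0000[hold]; j=6 S=170.9190 intr=0.0000 cont=0.0000 V=0.0000[hold]; j=7 S=199.6931 intr=0.0000 cont=0.0000 V=0.0000[hold]  S*(7)=67.1977
k=6: j=0 S=72.6341 intr=15.1559 cont=15.2256 V=15.2256[hold]; j=1 S=84.8620 intr=2.9280 cont=6.1109 V=6.1109[hold]; j=2 S=99.1484 intr=0.0000 cont=1.1651 V=1.1651[hold]; j=3 S=115.8400 intr=0.0000 cont=0.0000 V=0.0000[hold]; j=4 S=135.3416 intr=0.0000 cont=0.0000 V=0.0000[hold]; j=5 S=158.1262 intr=0.0000 cont=0.0000 V=0.0000[hold]; j=6 S=184.7467 intr=0.0000 cont=0.0000 V=0.0000[hold]  S*(6)=-
k=5: j=0 S=78.5103 intr=9.2797 cont=10.6585 V=10.6585[hold]; j=1 S=91.7275 intr=0.0000 cont=3.6385 V=3.6385[hold]; j=2 S=107.1697 intr=0.0000 cont=0.5834 V=0.5834[hold]; j=3 S=125.2117 intr=0.0000 cont=0.0000 V=0.0000[hold]; j=4 S=146.2910 intr=0.0000 cont=0.0000 V=0.0000[hold]; j=5 S=170.9190 intr=0.0000 cont=0.0000 V=0.0000[hold]  S*(5)=-
k=4: j=0 S=84.8620 intr=2.9280 cont=7.1439 V=7.1439[hold]; j=1 S=99.1484 intr=0.0000 cont=2.1116 V=2.1116[hold]; j=2 S=115.8400 intr=0.0000 cont=0.2921 V=0.2921[hold]; j=3 S=135.3416 intr=0.0000 cont=0.0000 V=0.0000[hold]; j=4 S=158.1262 intr=0.0000 cont=0.0000 V=0.0000[hold]  S*(4)=-
k=3: j=0 S=91.7275 intr=0.0000 cont=4.6258 V=4.6258[hold]; j=1 S=107.1697 intr=0.0000 cont=1.2024 V=1.2024[hold]; j=2 S=125.2117 intr=0.0000 cont=0.1463 V=0.1463[hold]; j=3 S=146.2910 intr=0.0000 cont=0.0000 V=0.0000[hold]  S*(3)=-
k=2: j=0 S=99.1484 intr=0.0000 cont=2.9134 V=2.9134[hold]; j=1 S=115.8400 intr=0.0000 cont=0.6747 V=0.6747[hold]; j=2 S=135.3416 intr=0.0000 cont=0.0732 V=0.0732[hold]  S*(2)=-
k=1: j=0 S=107.1697 intr=0.0000 cont=1.7939 V=1.7939[hold]; j=1 S=125.2117 intr=0.0000 cont=0.3742 V=0.3742[hold]  S*(1)=-
k=0: j=0 S=115.8400 intr=0.0000 cont=1.0841 V=1.0841[hold]  S*(0)=-

price = 1.0841
boundary = - - - - - - - 67.1977 72.6341
tree:
1.0841
1.7939 0.3742
2.9134 0.6747 0.0732
4.6258 1.2024 0.1463 0.0000
7.1439 2.1116 0.2921 0.0000 0.0000
10.6585 3.6385 0.5834 0.0000 0.0000 0.0000
15.2256 6.1109 1.1651 0.0000 0.0000 0.0000 0.0000
20.5923 9.8965 2.3267 0.0000 0.0000 0.0000 0.0000 0.0000
25.6219 15.1559 4.6467 0.0000 0.0000 0.0000 0.0000 0.0000 0.0000
30.2750 20.5923 9.2797 0.0000 0.0000 0.0000 0.0000 0.0000 0.0000 0.0000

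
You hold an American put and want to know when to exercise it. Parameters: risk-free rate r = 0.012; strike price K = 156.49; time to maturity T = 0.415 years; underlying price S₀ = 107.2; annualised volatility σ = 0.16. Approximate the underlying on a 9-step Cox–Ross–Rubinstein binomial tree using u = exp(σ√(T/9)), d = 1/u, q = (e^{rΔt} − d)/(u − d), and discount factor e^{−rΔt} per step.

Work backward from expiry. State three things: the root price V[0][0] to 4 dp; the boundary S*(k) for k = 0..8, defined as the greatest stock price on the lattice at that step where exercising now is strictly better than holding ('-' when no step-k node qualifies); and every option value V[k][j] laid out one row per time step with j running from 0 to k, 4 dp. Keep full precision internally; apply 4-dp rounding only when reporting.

price = 49.2900
boundary = 107.2000 110.9471 114.8253 118.8389 122.9929 127.2921 131.7415 136.3465 141.1124
tree:
49.2900
52.9106 45.5429
56.4089 49.2900 41.6647
59.7890 52.9106 45.5429 37.6511
63.0550 56.4089 49.2900 41.6647 33.4971
66.2107 59.7890 52.9106 45.5429 37.6511 29.1979
69.2598 63.0550 56.4089 49.2900 41.6647 33.4971 24.7485
72.2059 66.2107 59.7890 52.9106 45.5429 37.6511 29.1979 20.1435
75.0525 69.2598 63.0550 56.4089 49.2900 41.6647 33.4971 24.7485 15.3776
77.8030 72.2059 66.2107 59.7890 52.9106 45.5429 37.6511 29.1979 20.1435 10.4450

Δt=0.04611, u=1.03495, d=0.96623, q=0.49946, disc=e^(-rΔt)=0.99945
k=9 terminal: V=max(K-S,0) → 77.8030 72.2059 66.2107 59.7890 52.9106 45.5429 37.6511 29.1979 20.1435 10.4450
k=8: j=0 S=81.4375 intr=75.0525 cont=74.9660 V=75.0525[EX]; j=1 S=87.2302 intr=69.2598 cont=69.1732 V=69.2598[EX]; j=2 S=93.4350 intr=63.0550 cont=62.9684 V=63.0550[EX]; j=3 S=100.0811 intr=56.4089 cont=56.3223 V=56.4089[EX]; j=4 S=107.2000 intr=49.2900 cont=49.2034 V=49.2900[EX]; j=5 S=114.8253 intr=41.6647 cont=41.5782 V=41.6647[EX]; j=6 S=122.9929 intr=33.4971 cont=33.4105 V=33.4971[EX]; j=7 S=131.7415 intr=24.7485 cont=24.6619 V=24.7485[EX]; j=8 S=141.1124 intr=15.3776 cont=15.2910 V=15.3776[EX]  S*(8)=141.1124
k=7: j=0 S=84.2841 intr=72.2059 cont=72.1193 V=72.2059[EX]; j=1 S=90.2793 intr=66.2107 cont=66.1241 V=66.2107[EX]; j=2 S=96.7010 intr=59.7890 cont=59.7025 V=59.7890[EX]; j=3 S=103.5794 intr=52.9106 cont=52.8240 V=52.9106[EX]; j=4 S=110.9471 intr=45.5429 cont=45.4563 V=45.5429[EX]; j=5 S=118.8389 intr=37.6511 cont=37.5645 V=37.6511[EX]; j=6 S=127.2921 intr=29.1979 cont=29.1114 V=29.1979[EX]; j=7 S=136.3465 intr=20.1435 cont=20.0569 V=20.1435[EX]  S*(7)=136.3465
k=6: j=0 S=87.2302 intr=69.2598 cont=69.1732 V=69.2598[EX]; j=1 S=93.4350 intr=63.0550 cont=62.9684 V=63.0550[EX]; j=2 S=100.0811 intr=56.4089 cont=56.3223 V=56.4089[EX]; j=3 S=107.2000 intr=49.2900 cont=49.2034 V=49.2900[EX]; j=4 S=114.8253 intr=41.6647 cont=41.5782 V=41.6647[EX]; j=5 S=122.9929 intr=33.4971 cont=33.4105 V=33.4971[EX]; j=6 S=131.7415 intr=24.7485 cont=24.6619 V=24.7485[EX]  S*(6)=131.7415
k=5: j=0 S=90.2793 intr=66.2107 cont=66.1241 V=66.2107[EX]; j=1 S=96.7010 intr=59.7890 cont=59.7025 V=59.7890[EX]; j=2 S=103.5794 intr=52.9106 cont=52.8240 V=52.9106[EX]; j=3 S=110.9471 intr=45.5429 cont=45.4563 V=45.5429[EX]; j=4 S=118.8389 intr=37.6511 cont=37.5645 V=37.6511[EX]; j=5 S=127.2921 intr=29.1979 cont=29.1114 V=29.1979[EX]  S*(5)=127.2921
k=4: j=0 S=93.4350 intr=63.0550 cont=62.9684 V=63.0550[EX]; j=1 S=100.0811 intr=56.4089 cont=56.3223 V=56.4089[EX]; j=2 S=107.2000 intr=49.2900 cont=49.2034 V=49.2900[EX]; j=3 S=114.8253 intr=41.6647 cont=41.5782 V=41.6647[EX]; j=4 S=122.9929 intr=33.4971 cont=33.4105 V=33.4971[EX]  S*(4)=122.9929
k=3: j=0 S=96.7010 intr=59.7890 cont=59.7025 V=59.7890[EX]; j=1 S=103.5794 intr=52.9106 cont=52.8240 V=52.9106[EX]; j=2 S=110.9471 intr=45.5429 cont=45.4563 V=45.5429[EX]; j=3 S=118.8389 intr=37.6511 cont=37.5645 V=37.6511[EX]  S*(3)=118.8389
k=2: j=0 S=100.0811 intr=56.4089 cont=56.3223 V=56.4089[EX]; j=1 S=107.2000 intr=49.2900 cont=49.2034 V=49.2900[EX]; j=2 S=114.8253 intr=41.6647 cont=41.5782 V=41.6647[EX]  S*(2)=114.8253
k=1: j=0 S=103.5794 intr=52.9106 cont=52.8240 V=52.9106[EX]; j=1 S=110.9471 intr=45.5429 cont=45.4563 V=45.5429[EX]  S*(1)=110.9471
k=0: j=0 S=107.2000 intr=49.2900 cont=49.2034 V=49.2900[EX]  S*(0)=107.2000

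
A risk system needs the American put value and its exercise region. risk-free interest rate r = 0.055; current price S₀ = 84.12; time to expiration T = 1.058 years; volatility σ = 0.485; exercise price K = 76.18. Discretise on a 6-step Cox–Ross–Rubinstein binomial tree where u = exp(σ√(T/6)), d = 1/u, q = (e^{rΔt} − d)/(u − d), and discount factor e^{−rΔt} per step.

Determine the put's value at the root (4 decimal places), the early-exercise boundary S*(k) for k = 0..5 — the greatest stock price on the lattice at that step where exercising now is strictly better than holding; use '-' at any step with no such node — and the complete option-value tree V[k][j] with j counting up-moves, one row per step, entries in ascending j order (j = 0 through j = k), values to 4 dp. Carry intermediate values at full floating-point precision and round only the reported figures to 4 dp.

price = 10.4803
boundary = - - - 45.6617 37.2480 45.6617
tree:
10.4803
15.5281 5.0727
22.2365 8.3744 1.4989
30.5183 13.4682 2.8720 0.0000
38.9320 20.8669 5.5030 0.0000 0.0000
45.7954 30.5183 10.5444 0.0000 0.0000 0.0000
51.3941 38.9320 20.2041 0.0000 0.0000 0.0000 0.0000

Δt=0.17633  u=1.22588  d=0.81574  q=0.47302  discount=0.99035
step 6 (expiry): payoffs max(K−S,0) = 51.3941 38.9320 20.2041 0.0000 0.0000 0.0000 0.0000
step 5: (k=5,j=0): S=30.3846, (K−S)⁺=45.7954, hold=45.0601 ⇒ V=45.7954 exercise | (k=5,j=1): S=45.6617, (K−S)⁺=30.5183, hold=29.7831 ⇒ V=30.5183 exercise | (k=5,j=2): S=68.6199, (K−S)⁺=7.5601, hold=10.5444 ⇒ V=10.5444 continue | (k=5,j=3): S=103.1213, (K−S)⁺=0.0000, hold=0.0000 ⇒ V=0.0000 continue | (k=5,j=4): S=154.9696, (K−S)⁺=0.0000, hold=0.0000 ⇒ V=0.0000 continue | (k=5,j=5): S=232.8867, (K−S)⁺=0.0000, hold=0.0000 ⇒ V=0.0000 continue  boundary S*=45.6617
step 4: (k=4,j=0): S=37.2480, (K−S)⁺=38.9320, hold=38.1967 ⇒ V=38.9320 exercise | (k=4,j=1): S=55.9759, (K−S)⁺=20.2041, hold=20.8669 ⇒ V=20.8669 continue | (k=4,j=2): S=84.1200, (K−S)⁺=0.0000, hold=5.5030 ⇒ V=5.5030 continue | (k=4,j=3): S=126.4146, (K−S)⁺=0.0000, hold=0.0000 ⇒ V=0.0000 continue | (k=4,j=4): S=189.9746, (K−S)⁺=0.0000, hold=0.0000 ⇒ V=0.0000 continue  boundary S*=37.2480
step 3: (k=3,j=0): S=45.6617, (K−S)⁺=30.5183, hold=30.0935 ⇒ V=30.5183 exercise | (k=3,j=1): S=68.6199, (K−S)⁺=7.5601, hold=13.4682 ⇒ V=13.4682 continue | (k=3,j=2): S=103.1213, (K−S)⁺=0.0000, hold=2.8720 ⇒ V=2.8720 continue | (k=3,j=3): S=154.9696, (K−S)⁺=0.0000, hold=0.0000 ⇒ V=0.0000 continue  boundary S*=45.6617
step 2: (k=2,j=0): S=55.9759, (K−S)⁺=20.2041, hold=22.2365 ⇒ V=22.2365 continue | (k=2,j=1): S=84.1200, (K−S)⁺=0.0000, hold=8.3744 ⇒ V=8.3744 continue | (k=2,j=2): S=126.4146, (K−S)⁺=0.0000, hold=1.4989 ⇒ V=1.4989 continue  boundary S*=-
step 1: (k=1,j=0): S=68.6199, (K−S)⁺=7.5601, hold=15.5281 ⇒ V=15.5281 continue | (k=1,j=1): S=103.1213, (K−S)⁺=0.0000, hold=5.0727 ⇒ V=5.0727 continue  boundary S*=-
step 0: (k=0,j=0): S=84.1200, (K−S)⁺=0.0000, hold=10.4803 ⇒ V=10.4803 continue  boundary S*=-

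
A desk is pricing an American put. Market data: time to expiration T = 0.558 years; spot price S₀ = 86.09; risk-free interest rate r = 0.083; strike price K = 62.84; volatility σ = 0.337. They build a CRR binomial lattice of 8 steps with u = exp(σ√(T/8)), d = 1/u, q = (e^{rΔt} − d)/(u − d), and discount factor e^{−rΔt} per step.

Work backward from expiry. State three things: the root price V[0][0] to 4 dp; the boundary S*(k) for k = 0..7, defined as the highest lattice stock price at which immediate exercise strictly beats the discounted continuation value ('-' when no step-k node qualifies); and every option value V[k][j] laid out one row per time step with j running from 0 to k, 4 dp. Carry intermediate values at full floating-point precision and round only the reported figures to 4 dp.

price = 0.6582
boundary = - - - - - - 50.4700 55.1679
tree:
0.6582
1.1385 0.2050
1.9364 0.3858 0.0338
3.2270 0.7202 0.0694 0.0000
5.2414 1.3308 0.1425 0.0000 0.0000
8.2353 2.4285 0.2927 0.0000 0.0000 0.0000
12.3700 4.3617 0.6013 0.0000 0.0000 0.0000 0.0000
16.6679 7.6721 1.2351 0.0000 0.0000 0.0000 0.0000 0.0000
20.5997 12.3700 2.5369 0.0000 0.0000 0.0000 0.0000 0.0000 0.0000

Δt=0.06975  u=1.09308  d=0.91484  q=0.51034  discount=0.99423
step 8 (expiry): payoffs max(K−S,0) = 20.5997 12.3700 2.5369 0.0000 0.0000 0.0000 0.0000 0.0000 0.0000
step 7: (k=7,j=0): S=46.1721, (K−S)⁺=16.6679, hold=16.3051 ⇒ V=16.6679 exercise | (k=7,j=1): S=55.1679, (K−S)⁺=7.6721, hold=7.3094 ⇒ V=7.6721 exercise | (k=7,j=2): S=65.9163, (K−S)⁺=0.0000, hold=1.2351 ⇒ V=1.2351 continue | (k=7,j=3): S=78.7589, (K−S)⁺=0.0000, hold=0.0000 ⇒ V=0.0000 continue | (k=7,j=4): S=94.1035, (K−S)⁺=0.0000, hold=0.0000 ⇒ V=0.0000 continue | (k=7,j=5): S=112.4379, (K−S)⁺=0.0000, hold=0.0000 ⇒ V=0.0000 continue | (k=7,j=6): S=134.3443, (K−S)⁺=0.0000, hold=0.0000 ⇒ V=0.0000 continue | (k=7,j=7): S=160.5187, (K−S)⁺=0.0000, hold=0.0000 ⇒ V=0.0000 continue  boundary S*=55.1679
step 6: (k=6,j=0): S=50.4700, (K−S)⁺=12.3700, hold=12.0073 ⇒ V=12.3700 exercise | (k=6,j=1): S=60.3031, (K−S)⁺=2.5369, hold=4.3617 ⇒ V=4.3617 continue | (k=6,j=2): S=72.0520, (K−S)⁺=0.0000, hold=0.6013 ⇒ V=0.6013 continue | (k=6,j=3): S=86.0900, (K−S)⁺=0.0000, hold=0.0000 ⇒ V=0.0000 continue | (k=6,j=4): S=102.8630, (K−S)⁺=0.0000, hold=0.0000 ⇒ V=0.0000 continue | (k=6,j=5): S=122.9039, (K−S)⁺=0.0000, hold=0.0000 ⇒ V=0.0000 continue | (k=6,j=6): S=146.8495, (K−S)⁺=0.0000, hold=0.0000 ⇒ V=0.0000 continue  boundary S*=50.4700
step 5: (k=5,j=0): S=55.1679, (K−S)⁺=7.6721, hold=8.2353 ⇒ V=8.2353 continue | (k=5,j=1): S=65.9163, (K−S)⁺=0.0000, hold=2.4285 ⇒ V=2.4285 continue | (k=5,j=2): S=78.7589, (K−S)⁺=0.0000, hold=0.2927 ⇒ V=0.2927 continue | (k=5,j=3): S=94.1035, (K−S)⁺=0.0000, hold=0.0000 ⇒ V=0.0000 continue | (k=5,j=4): S=112.4379, (K−S)⁺=0.0000, hold=0.0000 ⇒ V=0.0000 continue | (k=5,j=5): S=134.3443, (K−S)⁺=0.0000, hold=0.0000 ⇒ V=0.0000 continue  boundary S*=-
step 4: (k=4,j=0): S=60.3031, (K−S)⁺=2.5369, hold=5.2414 ⇒ V=5.2414 continue | (k=4,j=1): S=72.0520, (K−S)⁺=0.0000, hold=1.3308 ⇒ V=1.3308 continue | (k=4,j=2): S=86.0900, (K−S)⁺=0.0000, hold=0.1425 ⇒ V=0.1425 continue | (k=4,j=3): S=102.8630, (K−S)⁺=0.0000, hold=0.0000 ⇒ V=0.0000 continue | (k=4,j=4): S=122.9039, (K−S)⁺=0.0000, hold=0.0000 ⇒ V=0.0000 continue  boundary S*=-
step 3: (k=3,j=0): S=65.9163, (K−S)⁺=0.0000, hold=3.2270 ⇒ V=3.2270 continue | (k=3,j=1): S=78.7589, (K−S)⁺=0.0000, hold=0.7202 ⇒ V=0.7202 continue | (k=3,j=2): S=94.1035, (K−S)⁺=0.0000, hold=0.0694 ⇒ V=0.0694 continue | (k=3,j=3): S=112.4379, (K−S)⁺=0.0000, hold=0.0000 ⇒ V=0.0000 continue  boundary S*=-
step 2: (k=2,j=0): S=72.0520, (K−S)⁺=0.0000, hold=1.9364 ⇒ V=1.9364 continue | (k=2,j=1): S=86.0900, (K−S)⁺=0.0000, hold=0.3858 ⇒ V=0.3858 continue | (k=2,j=2): S=102.8630, (K−S)⁺=0.0000, hold=0.0338 ⇒ V=0.0338 continue  boundary S*=-
step 1: (k=1,j=0): S=78.7589, (K−S)⁺=0.0000, hold=1.1385 ⇒ V=1.1385 continue | (k=1,j=1): S=94.1035, (K−S)⁺=0.0000, hold=0.2050 ⇒ V=0.2050 continue  boundary S*=-
step 0: (k=0,j=0): S=86.0900, (K−S)⁺=0.0000, hold=0.6582 ⇒ V=0.6582 continue  boundary S*=-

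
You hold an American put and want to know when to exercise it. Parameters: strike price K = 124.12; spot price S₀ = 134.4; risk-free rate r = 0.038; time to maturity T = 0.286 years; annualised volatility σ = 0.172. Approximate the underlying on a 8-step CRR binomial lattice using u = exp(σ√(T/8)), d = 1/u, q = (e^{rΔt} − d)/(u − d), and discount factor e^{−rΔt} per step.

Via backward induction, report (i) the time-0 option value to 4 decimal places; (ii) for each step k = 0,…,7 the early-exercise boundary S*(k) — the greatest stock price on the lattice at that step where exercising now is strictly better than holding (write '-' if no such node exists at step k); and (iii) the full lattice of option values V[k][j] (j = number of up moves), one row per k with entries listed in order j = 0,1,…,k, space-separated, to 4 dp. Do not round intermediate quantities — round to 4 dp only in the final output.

price = 1.0312
boundary = - - - - - 114.2301 110.5749 114.2301
tree:
1.0312
1.7190 0.3805
2.7996 0.6967 0.0811
4.4317 1.2563 0.1667 0.0000
6.7703 2.2213 0.3427 0.0000 0.0000
9.8899 3.8239 0.7043 0.0000 0.0000 0.0000
13.5451 6.3355 1.4475 0.0000 0.0000 0.0000 0.0000
17.0833 9.8899 2.9749 0.0000 0.0000 0.0000 0.0000 0.0000
20.5082 13.5451 6.1140 0.0000 0.0000 0.0000 0.0000 0.0000 0.0000

params: Δt=0.03575 u=1.03306 d=0.96800 q=0.51277 e^(-rΔt)=0.99864
t_8 payoffs: 20.5082 13.5451 6.1140 0.0000 0.0000 0.0000 0.0000 0.0000 0.0000
t_7: node(7,0) S=107.0367 payoff=17.0833 vs cont=16.9148 → 17.0833 [stop]  node(7,1) S=114.2301 payoff=9.8899 vs cont=9.7214 → 9.8899 [stop]  node(7,2) S=121.9068 payoff=2.2132 vs cont=2.9749 → 2.9749 [wait]  node(7,3) S=130.0995 payoff=0.0000 vs cont=0.0000 → 0.0000 [wait]  node(7,4) S=138.8427 payoff=0.0000 vs cont=0.0000 → 0.0000 [wait]  node(7,5) S=148.1735 payoff=0.0000 vs cont=0.0000 → 0.0000 [wait]  node(7,6) S=158.1314 payoff=0.0000 vs cont=0.0000 → 0.0000 [wait]  node(7,7) S=168.7585 payoff=0.0000 vs cont=0.0000 → 0.0000 [wait]  ⇒ S*(7)=114.2301
t_6: node(6,0) S=110.5749 payoff=13.5451 vs cont=13.3766 → 13.5451 [stop]  node(6,1) S=118.0060 payoff=6.1140 vs cont=6.3355 → 6.3355 [wait]  node(6,2) S=125.9365 payoff=0.0000 vs cont=1.4475 → 1.4475 [wait]  node(6,3) S=134.4000 payoff=0.0000 vs cont=0.0000 → 0.0000 [wait]  node(6,4) S=143.4323 payoff=0.0000 vs cont=0.0000 → 0.0000 [wait]  node(6,5) S=153.0715 payoff=0.0000 vs cont=0.0000 → 0.0000 [wait]  node(6,6) S=163.3586 payoff=0.0000 vs cont=0.0000 → 0.0000 [wait]  ⇒ S*(6)=110.5749
t_5: node(5,0) S=114.2301 payoff=9.8899 vs cont=9.8349 → 9.8899 [stop]  node(5,1) S=121.9068 payoff=2.2132 vs cont=3.8239 → 3.8239 [wait]  node(5,2) S=130.0995 payoff=0.0000 vs cont=0.7043 → 0.7043 [wait]  node(5,3) S=138.8427 payoff=0.0000 vs cont=0.0000 → 0.0000 [wait]  node(5,4) S=148.1735 payoff=0.0000 vs cont=0.0000 → 0.0000 [wait]  node(5,5) S=158.1314 payoff=0.0000 vs cont=0.0000 → 0.0000 [wait]  ⇒ S*(5)=114.2301
t_4: node(4,0) S=118.0060 payoff=6.1140 vs cont=6.7703 → 6.7703 [wait]  node(4,1) S=125.9365 payoff=0.0000 vs cont=2.2213 → 2.2213 [wait]  node(4,2) S=134.4000 payoff=0.0000 vs cont=0.3427 → 0.3427 [wait]  node(4,3) S=143.4323 payoff=0.0000 vs cont=0.0000 → 0.0000 [wait]  node(4,4) S=153.0715 payoff=0.0000 vs cont=0.0000 → 0.0000 [wait]  ⇒ S*(4)=-
t_3: node(3,0) S=121.9068 payoff=2.2132 vs cont=4.4317 → 4.4317 [wait]  node(3,1) S=130.0995 payoff=0.0000 vs cont=1.2563 → 1.2563 [wait]  node(3,2) S=138.8427 payoff=0.0000 vs cont=0.1667 → 0.1667 [wait]  node(3,3) S=148.1735 payoff=0.0000 vs cont=0.0000 → 0.0000 [wait]  ⇒ S*(3)=-
t_2: node(2,0) S=125.9365 payoff=0.0000 vs cont=2.7996 → 2.7996 [wait]  node(2,1) S=134.4000 payoff=0.0000 vs cont=0.6967 → 0.6967 [wait]  node(2,2) S=143.4323 payoff=0.0000 vs cont=0.0811 → 0.0811 [wait]  ⇒ S*(2)=-
t_1: node(1,0) S=130.0995 payoff=0.0000 vs cont=1.7190 → 1.7190 [wait]  node(1,1) S=138.8427 payoff=0.0000 vs cont=0.3805 → 0.3805 [wait]  ⇒ S*(1)=-
t_0: node(0,0) S=134.4000 payoff=0.0000 vs cont=1.0312 → 1.0312 [wait]  ⇒ S*(0)=-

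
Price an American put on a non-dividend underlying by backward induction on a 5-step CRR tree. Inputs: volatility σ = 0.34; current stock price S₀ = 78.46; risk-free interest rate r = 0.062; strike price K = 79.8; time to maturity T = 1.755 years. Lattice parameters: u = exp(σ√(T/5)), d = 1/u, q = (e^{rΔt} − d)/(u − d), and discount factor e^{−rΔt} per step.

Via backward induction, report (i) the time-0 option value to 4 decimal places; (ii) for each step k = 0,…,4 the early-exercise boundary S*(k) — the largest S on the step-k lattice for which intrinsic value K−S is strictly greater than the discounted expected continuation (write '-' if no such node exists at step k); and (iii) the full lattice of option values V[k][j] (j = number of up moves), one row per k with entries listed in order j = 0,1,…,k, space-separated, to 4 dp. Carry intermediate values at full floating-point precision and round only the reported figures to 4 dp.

Δt=0.35100  u=1.22316  d=0.81756  q=0.50405  discount=0.97847
step 5 (expiry): payoffs max(K−S,0) = 51.1424 36.9251 15.6544 0.0000 0.0000 0.0000
step 4: (k=4,j=0): S=35.0527, (K−S)⁺=44.7473, hold=43.0294 ⇒ V=44.7473 exercise | (k=4,j=1): S=52.4427, (K−S)⁺=27.3573, hold=25.6394 ⇒ V=27.3573 exercise | (k=4,j=2): S=78.4600, (K−S)⁺=1.3400, hold=7.5966 ⇒ V=7.5966 continue | (k=4,j=3): S=117.3847, (K−S)⁺=0.0000, hold=0.0000 ⇒ V=0.0000 continue | (k=4,j=4): S=175.6203, (K−S)⁺=0.0000, hold=0.0000 ⇒ V=0.0000 continue  boundary S*=52.4427
step 3: (k=3,j=0): S=42.8749, (K−S)⁺=36.9251, hold=35.2072 ⇒ V=36.9251 exercise | (k=3,j=1): S=64.1456, (K−S)⁺=15.6544, hold=17.0224 ⇒ V=17.0224 continue | (k=3,j=2): S=95.9688, (K−S)⁺=0.0000, hold=3.6864 ⇒ V=3.6864 continue | (k=3,j=3): S=143.5797, (K−S)⁺=0.0000, hold=0.0000 ⇒ V=0.0000 continue  boundary S*=42.8749
step 2: (k=2,j=0): S=52.4427, (K−S)⁺=27.3573, hold=26.3141 ⇒ V=27.3573 exercise | (k=2,j=1): S=78.4600, (K−S)⁺=1.3400, hold=10.0786 ⇒ V=10.0786 continue | (k=2,j=2): S=117.3847, (K−S)⁺=0.0000, hold=1.7889 ⇒ V=1.7889 continue  boundary S*=52.4427
step 1: (k=1,j=0): S=64.1456, (K−S)⁺=15.6544, hold=18.2465 ⇒ V=18.2465 continue | (k=1,j=1): S=95.9688, (K−S)⁺=0.0000, hold=5.7731 ⇒ V=5.7731 continue  boundary S*=-
step 0: (k=0,j=0): S=78.4600, (K−S)⁺=1.3400, hold=11.7018 ⇒ V=11.7018 continue  boundary S*=-

price = 11.7018
boundary = - - 52.4427 42.8749 52.4427
tree:
11.7018
18.2465 5.7731
27.3573 10.0786 1.7889
36.9251 17.0224 3.6864 0.0000
44.7473 27.3573 7.5966 0.0000 0.0000
51.1424 36.9251 15.6544 0.0000 0.0000 0.0000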